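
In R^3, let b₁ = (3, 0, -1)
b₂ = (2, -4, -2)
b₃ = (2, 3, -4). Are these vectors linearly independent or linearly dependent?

linearly independent

The matrix [b₁|b₂|b₃] has determinant 52.
A nonzero determinant means the columns are linearly independent.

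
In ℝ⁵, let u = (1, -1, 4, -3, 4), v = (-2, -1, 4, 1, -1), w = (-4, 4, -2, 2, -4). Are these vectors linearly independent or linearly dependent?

linearly independent

Row-reduce the matrix whose columns are u, v, w.
The reduction yields 3 nonzero rows, so the rank is 3.
Since rank = 3 (the number of vectors), the set is linearly independent.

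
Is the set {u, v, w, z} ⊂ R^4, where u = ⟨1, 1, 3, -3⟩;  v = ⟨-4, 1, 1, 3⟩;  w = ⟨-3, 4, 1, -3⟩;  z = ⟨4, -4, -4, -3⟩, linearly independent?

linearly independent

Place the vectors as rows of a 4×4 matrix and reduce to echelon form.
The reduction yields 4 nonzero rows, so the rank is 4.
Since rank = 4 (the number of vectors), the set is linearly independent.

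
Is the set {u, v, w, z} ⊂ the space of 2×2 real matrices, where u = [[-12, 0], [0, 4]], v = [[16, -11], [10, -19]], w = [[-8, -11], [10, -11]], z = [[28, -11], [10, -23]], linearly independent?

linearly dependent

Take coordinates with respect to the standard basis {E₁₁, E₁₂, E₂₁, E₂₂}.
Row-reduce the matrix whose columns are u, v, w, z.
The reduction yields 2 nonzero rows, so the rank is 2.
Since rank 2 < 4, the set is linearly dependent.
Indeed 2u + v - w = 0.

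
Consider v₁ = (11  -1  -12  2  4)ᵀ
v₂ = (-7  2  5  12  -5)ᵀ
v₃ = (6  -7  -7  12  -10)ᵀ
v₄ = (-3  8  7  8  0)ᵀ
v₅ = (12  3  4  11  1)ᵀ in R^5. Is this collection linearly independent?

Form the 5×5 matrix with these as columns; its determinant is -94724.
A nonzero determinant means the columns are linearly independent.

linearly independent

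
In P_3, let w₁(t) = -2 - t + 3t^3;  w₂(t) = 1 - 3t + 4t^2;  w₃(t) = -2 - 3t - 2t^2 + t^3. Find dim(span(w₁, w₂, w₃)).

Represent each element by its coordinate vector in ℝ⁴.
Apply Gaussian elimination to the matrix whose rows are w₁, w₂, w₃.
Reduction leaves 3 leading entries, giving rank 3.

dim = 3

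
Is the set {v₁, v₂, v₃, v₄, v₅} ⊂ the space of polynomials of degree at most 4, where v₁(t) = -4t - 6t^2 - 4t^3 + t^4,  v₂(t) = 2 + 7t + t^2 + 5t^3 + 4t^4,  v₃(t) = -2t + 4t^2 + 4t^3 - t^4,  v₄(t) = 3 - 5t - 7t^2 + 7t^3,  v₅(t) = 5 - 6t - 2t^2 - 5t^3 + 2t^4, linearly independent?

linearly independent

Write each element as a coordinate vector in ℝ⁵ using {1, t, …, t^4}.
The matrix [v₁|v₂|v₃|v₄|v₅] has determinant -8616.
A nonzero determinant means the columns are linearly independent.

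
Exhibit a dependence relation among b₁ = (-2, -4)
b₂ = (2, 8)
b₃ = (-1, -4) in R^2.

b₂ + 2b₃ = 0

Set up α₁b₁ + … + α₃b₃ = 0 and solve the homogeneous system.
One solution (up to scaling) is (0, 1, 2).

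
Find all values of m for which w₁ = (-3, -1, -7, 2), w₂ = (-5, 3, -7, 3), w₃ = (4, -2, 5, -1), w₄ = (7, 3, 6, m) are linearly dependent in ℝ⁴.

m = 11

The set is linearly dependent precisely when det[w₁; w₂; w₃; w₄] = 0.
Cofactor expansion gives det = 14*m - 154.
Setting this to zero gives m = 11.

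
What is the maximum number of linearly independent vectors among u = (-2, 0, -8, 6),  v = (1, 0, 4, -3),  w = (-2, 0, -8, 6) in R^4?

1

Apply Gaussian elimination to the matrix whose rows are u, v, w.
Exactly 1 pivot survives; hence the rank is 1.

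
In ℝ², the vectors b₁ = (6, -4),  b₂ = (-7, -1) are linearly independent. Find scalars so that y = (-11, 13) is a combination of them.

y = -3b₁ - b₂

Solve the system with b₁, b₂ as columns and y as the right-hand side.
Back-substitution yields (c₁, c₂) = (-3, -1).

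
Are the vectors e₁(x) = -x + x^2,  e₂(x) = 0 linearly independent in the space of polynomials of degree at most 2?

linearly dependent

Write each element as a coordinate vector in ℝ³ using {1, x, x^2}.
One of the vectors is the zero vector, so the set is linearly dependent.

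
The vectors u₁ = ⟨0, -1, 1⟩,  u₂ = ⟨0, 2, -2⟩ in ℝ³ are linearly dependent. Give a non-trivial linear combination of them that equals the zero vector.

Solve the homogeneous system with u₁, u₂ as columns by row-reducing the coefficient matrix.
The free variable yields coefficients (2, 1) (any nonzero multiple also works).

2u₁ + u₂ = 0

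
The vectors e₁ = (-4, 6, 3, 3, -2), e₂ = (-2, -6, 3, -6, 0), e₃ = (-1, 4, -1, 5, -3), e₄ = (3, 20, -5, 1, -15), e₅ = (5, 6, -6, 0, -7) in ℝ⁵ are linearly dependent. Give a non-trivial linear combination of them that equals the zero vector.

2e₁ - e₃ - e₄ + 2e₅ = 0

Solve the homogeneous system with e₁, e₂, e₃, e₄, e₅ as columns by row-reducing the coefficient matrix.
The free variable yields coefficients (2, 0, -1, -1, 2) (any nonzero multiple also works).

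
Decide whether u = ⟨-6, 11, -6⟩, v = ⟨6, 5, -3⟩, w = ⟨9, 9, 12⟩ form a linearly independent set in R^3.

Place the vectors as rows of a 3×3 matrix and reduce to echelon form.
The reduction yields 3 nonzero rows, so the rank is 3.
Since rank = 3 (the number of vectors), the set is linearly independent.

linearly independent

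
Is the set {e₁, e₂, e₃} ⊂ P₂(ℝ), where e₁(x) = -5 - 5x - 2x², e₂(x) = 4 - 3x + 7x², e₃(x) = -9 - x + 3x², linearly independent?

linearly independent

Take coordinates with respect to the standard basis {1, x, x²}.
The matrix [e₁|e₂|e₃] has determinant 447.
A nonzero determinant means the columns are linearly independent.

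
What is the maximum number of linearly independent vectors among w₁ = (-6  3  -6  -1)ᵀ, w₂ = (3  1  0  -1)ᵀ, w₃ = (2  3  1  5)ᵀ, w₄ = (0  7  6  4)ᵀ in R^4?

Put the 4×4 matrix [w₁|w₂|w₃|w₄] into echelon form.
There are 4 pivot columns, so rank = 4.

4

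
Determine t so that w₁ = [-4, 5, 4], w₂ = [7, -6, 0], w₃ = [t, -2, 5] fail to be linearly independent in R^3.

t = 37/8

The set is linearly dependent precisely when det[w₁; w₂; w₃] = 0.
Expanding, det = 24*t - 111.
This vanishes exactly when t = 37/8.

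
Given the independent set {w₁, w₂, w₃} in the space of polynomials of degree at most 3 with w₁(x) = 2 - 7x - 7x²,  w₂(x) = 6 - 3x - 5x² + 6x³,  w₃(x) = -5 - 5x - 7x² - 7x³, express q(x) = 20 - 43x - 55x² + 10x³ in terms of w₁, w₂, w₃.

Work in coordinates with respect to the standard basis {1, x, …, x³}.
Write q = a₁w₁ + … + a₃w₃ and equate components.
Back-substitution yields (a₁, a₂, a₃) = (3, 4, 2).

q = 3w₁ + 4w₂ + 2w₃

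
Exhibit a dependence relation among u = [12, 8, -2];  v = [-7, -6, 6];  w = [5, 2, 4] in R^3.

u + v - w = 0

Write the vectors as columns of a matrix and find a nonzero vector in its null space.
The free variable yields coefficients (1, 1, -1) (any nonzero multiple also works).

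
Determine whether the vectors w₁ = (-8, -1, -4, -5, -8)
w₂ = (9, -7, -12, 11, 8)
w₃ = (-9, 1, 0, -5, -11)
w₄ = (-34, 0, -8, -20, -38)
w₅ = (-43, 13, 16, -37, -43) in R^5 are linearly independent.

Place the vectors as rows of a 5×5 matrix and reduce to echelon form.
The reduction yields 3 nonzero rows, so the rank is 3.
Since rank 3 < 5, the set is linearly dependent.

linearly dependent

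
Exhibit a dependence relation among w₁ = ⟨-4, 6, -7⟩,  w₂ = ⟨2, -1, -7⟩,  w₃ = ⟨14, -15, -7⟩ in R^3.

Set up α₁w₁ + … + α₃w₃ = 0 and solve the homogeneous system.
One solution (up to scaling) is (2, -3, 1).

2w₁ - 3w₂ + w₃ = 0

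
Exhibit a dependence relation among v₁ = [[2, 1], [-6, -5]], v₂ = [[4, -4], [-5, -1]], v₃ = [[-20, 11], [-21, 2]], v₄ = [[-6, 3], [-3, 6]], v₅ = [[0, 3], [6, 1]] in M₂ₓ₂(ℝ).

Write each element as a vector in ℝ⁴ using {E₁₁, E₁₂, E₂₁, E₂₂}.
Set up α₁v₁ + … + α₅v₅ = 0 and solve the homogeneous system.
A generator of the null space is (2, -3, -1, 2, -3).

2v₁ - 3v₂ - v₃ + 2v₄ - 3v₅ = 0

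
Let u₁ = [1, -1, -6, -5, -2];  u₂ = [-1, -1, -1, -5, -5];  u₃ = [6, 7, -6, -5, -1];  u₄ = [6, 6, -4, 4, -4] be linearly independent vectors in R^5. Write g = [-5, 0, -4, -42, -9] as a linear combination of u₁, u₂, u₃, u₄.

g = -u₁ + 4u₂ + 3u₃ - 3u₄

Set up the augmented matrix [u₁ | u₂ | u₃ | u₄ | g] and row-reduce.
The system has the unique solution (a₁, …, a₄) = (-1, 4, 3, -3).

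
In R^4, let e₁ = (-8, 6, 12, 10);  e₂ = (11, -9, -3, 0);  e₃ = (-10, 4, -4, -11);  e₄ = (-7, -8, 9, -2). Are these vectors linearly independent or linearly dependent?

The matrix [e₁|e₂|e₃|e₄] has determinant -1436.
A nonzero determinant means the columns are linearly independent.

linearly independent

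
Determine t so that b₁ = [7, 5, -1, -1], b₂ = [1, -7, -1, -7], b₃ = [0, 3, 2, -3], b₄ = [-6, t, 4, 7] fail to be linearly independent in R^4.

t = 9

Dependence holds iff the 4×4 matrix [b₁ b₂ b₃ b₄] is singular.
Expanding, det = 114*t - 1026.
Setting this to zero gives t = 9.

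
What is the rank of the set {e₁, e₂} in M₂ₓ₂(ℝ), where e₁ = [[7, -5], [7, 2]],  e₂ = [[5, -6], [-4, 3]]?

2

Pass to coordinate vectors with respect to the basis {E₁₁, E₁₂, E₂₁, E₂₂}.
Form the matrix with e₁, e₂ as columns and reduce.
Exactly 2 pivots survive; hence the rank is 2.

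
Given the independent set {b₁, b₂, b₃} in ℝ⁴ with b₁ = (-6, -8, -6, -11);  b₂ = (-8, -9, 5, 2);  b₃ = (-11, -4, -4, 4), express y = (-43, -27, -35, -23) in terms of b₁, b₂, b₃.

y = 3b₁ - b₂ + 3b₃

Since b₁, b₂, b₃ are independent, the coefficients expressing y are uniquely determined by a linear system.
The system has the unique solution (a₁, a₂, a₃) = (3, -1, 3).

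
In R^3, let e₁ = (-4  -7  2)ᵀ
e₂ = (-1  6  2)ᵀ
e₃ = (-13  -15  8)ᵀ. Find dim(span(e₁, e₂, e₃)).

Row-reduce the 3×3 matrix with these as rows.
Exactly 2 pivots survive; hence the rank is 2.

2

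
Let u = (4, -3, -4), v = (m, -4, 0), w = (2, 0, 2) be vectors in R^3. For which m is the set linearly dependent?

The set is linearly dependent precisely when det[u; v; w] = 0.
Expanding, det = 6*m - 64.
Setting this to zero gives m = 32/3.

m = 32/3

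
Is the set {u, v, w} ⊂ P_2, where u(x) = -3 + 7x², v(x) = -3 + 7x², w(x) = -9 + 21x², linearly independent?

Take coordinates with respect to the standard basis {1, x, x²}.
The matrix [u|v|w] has determinant 0.
A zero determinant means the columns are linearly dependent.
Indeed u - v = 0.

linearly dependent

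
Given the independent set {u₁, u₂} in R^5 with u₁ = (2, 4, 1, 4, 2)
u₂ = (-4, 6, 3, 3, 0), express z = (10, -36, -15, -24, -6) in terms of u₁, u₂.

z = -3u₁ - 4u₂

Set up the augmented matrix [u₁ | u₂ | z] and row-reduce.
Row-reducing the augmented matrix gives the unique coefficients (c₁, c₂) = (-3, -4).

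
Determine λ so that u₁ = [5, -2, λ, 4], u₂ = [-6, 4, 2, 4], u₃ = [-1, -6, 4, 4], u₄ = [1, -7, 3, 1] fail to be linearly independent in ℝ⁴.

λ = -8/5

Dependence holds iff the 4×4 matrix [u₁ u₂ u₃ u₄] is singular.
Expanding, det = -60*λ - 96.
Setting this to zero gives λ = -8/5.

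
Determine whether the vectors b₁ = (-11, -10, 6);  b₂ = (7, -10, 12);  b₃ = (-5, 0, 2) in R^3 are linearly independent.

linearly independent

Form the 3×3 matrix with these as columns; its determinant is 660.
A nonzero determinant means the columns are linearly independent.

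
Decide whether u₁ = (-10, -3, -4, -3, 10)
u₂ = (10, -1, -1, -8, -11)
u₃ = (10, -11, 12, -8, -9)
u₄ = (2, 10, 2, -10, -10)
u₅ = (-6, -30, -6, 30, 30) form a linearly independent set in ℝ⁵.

One vector is a scalar multiple of another, so the set is dependent.

linearly dependent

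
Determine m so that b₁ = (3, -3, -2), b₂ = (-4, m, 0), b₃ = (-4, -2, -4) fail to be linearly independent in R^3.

m = 8/5

The vectors are dependent exactly when the determinant of the matrix with rows b₁, b₂, b₃ vanishes.
The determinant works out to 32 - 20*m.
Solving 32 - 20*m = 0 yields m = 8/5.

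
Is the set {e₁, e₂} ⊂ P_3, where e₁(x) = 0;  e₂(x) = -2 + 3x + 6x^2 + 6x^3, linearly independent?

linearly dependent

Take coordinates with respect to the standard basis {1, x, …, x^3}.
One of the vectors is the zero vector, so the set is linearly dependent.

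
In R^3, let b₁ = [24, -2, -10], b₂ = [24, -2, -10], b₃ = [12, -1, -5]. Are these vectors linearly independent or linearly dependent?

linearly dependent

Place the vectors as rows of a 3×3 matrix and reduce to echelon form.
The reduction yields 1 nonzero row, so the rank is 1.
Since rank 1 < 3, the set is linearly dependent.
Indeed b₁ - b₂ = 0.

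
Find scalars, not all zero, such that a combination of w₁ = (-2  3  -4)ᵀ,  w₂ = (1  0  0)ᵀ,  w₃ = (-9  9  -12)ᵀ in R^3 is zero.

Row-reduce the matrix with w₁, w₂, w₃ as columns; the null space gives the coefficients.
The free variable yields coefficients (3, -3, -1) (any nonzero multiple also works).

3w₁ - 3w₂ - w₃ = 0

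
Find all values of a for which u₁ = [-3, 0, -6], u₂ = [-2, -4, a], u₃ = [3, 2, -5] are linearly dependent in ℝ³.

Place the vectors as rows of a 3×3 matrix; dependence ⇔ determinant zero.
Expanding, det = 6*a - 108.
This vanishes exactly when a = 18.

a = 18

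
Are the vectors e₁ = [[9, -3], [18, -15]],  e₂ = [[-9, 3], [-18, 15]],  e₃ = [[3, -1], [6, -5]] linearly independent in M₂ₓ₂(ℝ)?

Take coordinates with respect to the standard basis {E₁₁, E₁₂, E₂₁, E₂₂}.
Place the vectors as rows of a 3×4 matrix and reduce to echelon form.
The reduction yields 1 nonzero row, so the rank is 1.
Since rank 1 < 3, the set is linearly dependent.
Indeed e₁ + e₂ = 0.

linearly dependent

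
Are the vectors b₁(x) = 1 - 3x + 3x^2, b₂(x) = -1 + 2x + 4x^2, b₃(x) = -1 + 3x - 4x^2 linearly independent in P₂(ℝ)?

Take coordinates with respect to the standard basis {1, x, x^2}.
Row-reduce the matrix whose columns are b₁, b₂, b₃.
The reduction yields 3 nonzero rows, so the rank is 3.
Since rank = 3 (the number of vectors), the set is linearly independent.

linearly independent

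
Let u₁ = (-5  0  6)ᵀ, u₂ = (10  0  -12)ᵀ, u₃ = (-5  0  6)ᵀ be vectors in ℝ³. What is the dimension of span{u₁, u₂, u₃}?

1

Row-reduce the 3×3 matrix with these as rows.
There is 1 pivot column, so rank = 1.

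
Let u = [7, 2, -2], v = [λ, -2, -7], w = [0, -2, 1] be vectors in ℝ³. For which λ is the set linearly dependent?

λ = 56

The vectors are dependent exactly when the determinant of the matrix with rows u, v, w vanishes.
Cofactor expansion gives det = 2*λ - 112.
This vanishes exactly when λ = 56.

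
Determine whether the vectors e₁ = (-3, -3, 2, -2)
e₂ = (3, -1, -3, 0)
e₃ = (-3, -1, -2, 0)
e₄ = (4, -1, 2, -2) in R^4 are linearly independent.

linearly independent

Place the vectors as rows of a 4×4 matrix and reduce to echelon form.
The reduction yields 4 nonzero rows, so the rank is 4.
Since rank = 4 (the number of vectors), the set is linearly independent.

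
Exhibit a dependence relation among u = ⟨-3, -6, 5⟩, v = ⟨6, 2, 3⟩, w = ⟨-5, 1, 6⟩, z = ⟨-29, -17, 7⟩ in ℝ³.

2u - 3v + w - z = 0

Row-reduce the matrix with u, v, w, z as columns; the null space gives the coefficients.
A generator of the null space is (2, -3, 1, -1).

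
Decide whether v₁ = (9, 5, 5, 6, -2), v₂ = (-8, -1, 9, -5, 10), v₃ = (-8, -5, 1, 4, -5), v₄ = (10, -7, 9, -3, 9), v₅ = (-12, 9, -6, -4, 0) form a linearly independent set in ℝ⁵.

Place the vectors as rows of a 5×5 matrix and reduce to echelon form.
The reduction yields 5 nonzero rows, so the rank is 5.
Since rank = 5 (the number of vectors), the set is linearly independent.

linearly independent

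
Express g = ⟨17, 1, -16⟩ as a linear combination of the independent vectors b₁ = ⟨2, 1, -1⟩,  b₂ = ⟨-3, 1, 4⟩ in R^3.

g = 4b₁ - 3b₂

Since b₁, b₂ are independent, the coefficients expressing g are uniquely determined by a linear system.
Row-reducing the augmented matrix gives the unique coefficients (a₁, a₂) = (4, -3).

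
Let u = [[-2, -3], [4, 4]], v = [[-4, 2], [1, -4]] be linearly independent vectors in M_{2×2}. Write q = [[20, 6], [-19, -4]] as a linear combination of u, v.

q = -4u - 3v

Work in coordinates with respect to the standard basis {E₁₁, E₁₂, E₂₁, E₂₂}.
Since u, v are independent, the coefficients expressing q are uniquely determined by a linear system.
Back-substitution yields (a₁, a₂) = (-4, -3).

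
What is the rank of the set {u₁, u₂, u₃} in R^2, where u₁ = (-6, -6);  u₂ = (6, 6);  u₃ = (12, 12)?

Row-reduce the 3×2 matrix with these as rows.
Reduction leaves 1 leading entry, giving rank 1.
(With 3 elements in a 2-dimensional space the rank is at most 2.)

rank 1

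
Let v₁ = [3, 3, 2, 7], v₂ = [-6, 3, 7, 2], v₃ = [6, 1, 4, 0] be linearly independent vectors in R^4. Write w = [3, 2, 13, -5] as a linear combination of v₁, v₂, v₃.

w = -v₁ + v₂ + 2v₃

Since v₁, v₂, v₃ are independent, the coefficients expressing w are uniquely determined by a linear system.
The system has the unique solution (α₁, α₂, α₃) = (-1, 1, 2).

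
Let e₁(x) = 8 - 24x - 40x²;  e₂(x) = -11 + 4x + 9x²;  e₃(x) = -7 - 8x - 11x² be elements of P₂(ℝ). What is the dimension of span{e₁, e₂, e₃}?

2

Pass to coordinate vectors with respect to the basis {1, x, x²}.
Form the matrix with e₁, e₂, e₃ as columns and reduce.
Reduction leaves 2 leading entries, giving rank 2.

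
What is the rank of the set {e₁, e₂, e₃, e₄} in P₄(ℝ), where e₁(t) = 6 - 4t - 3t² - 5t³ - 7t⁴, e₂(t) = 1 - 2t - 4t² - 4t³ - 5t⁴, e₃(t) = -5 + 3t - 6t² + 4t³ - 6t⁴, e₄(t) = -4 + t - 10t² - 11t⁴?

Use coordinates relative to {1, t, …, t⁴}.
Row-reduce the 4×5 matrix with these as rows.
There are 3 pivot columns, so rank = 3.

3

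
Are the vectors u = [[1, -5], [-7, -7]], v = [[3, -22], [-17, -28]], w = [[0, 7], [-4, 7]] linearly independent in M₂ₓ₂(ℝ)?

linearly dependent

Take coordinates with respect to the standard basis {E₁₁, E₁₂, E₂₁, E₂₂}.
Place the vectors as rows of a 3×4 matrix and reduce to echelon form.
The reduction yields 2 nonzero rows, so the rank is 2.
Since rank 2 < 3, the set is linearly dependent.
Indeed 3u - v - w = 0.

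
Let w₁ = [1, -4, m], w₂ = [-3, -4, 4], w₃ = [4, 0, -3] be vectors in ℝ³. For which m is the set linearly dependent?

Place the vectors as rows of a 3×3 matrix; dependence ⇔ determinant zero.
The determinant works out to 16*m - 16.
This vanishes exactly when m = 1.

m = 1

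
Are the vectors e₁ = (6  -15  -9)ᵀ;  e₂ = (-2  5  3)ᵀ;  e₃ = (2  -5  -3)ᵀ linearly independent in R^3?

One vector is a scalar multiple of another, so the set is dependent.

linearly dependent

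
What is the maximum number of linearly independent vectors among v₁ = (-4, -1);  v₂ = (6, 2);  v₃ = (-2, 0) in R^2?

Row-reduce the 3×2 matrix with these as rows.
Reduction leaves 2 leading entries, giving rank 2.
(With 3 elements in a 2-dimensional space the rank is at most 2.)

2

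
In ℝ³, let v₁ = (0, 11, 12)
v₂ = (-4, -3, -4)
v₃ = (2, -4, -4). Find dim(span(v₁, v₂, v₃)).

Row-reduce the 3×3 matrix with these as rows.
Reduction leaves 2 leading entries, giving rank 2.

dim = 2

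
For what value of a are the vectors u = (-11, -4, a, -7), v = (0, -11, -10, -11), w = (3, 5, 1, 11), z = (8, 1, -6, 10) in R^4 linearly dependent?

a = 27/11

Place the vectors as rows of a 4×4 matrix; dependence ⇔ determinant zero.
The determinant works out to 567 - 231*a.
This vanishes exactly when a = 27/11.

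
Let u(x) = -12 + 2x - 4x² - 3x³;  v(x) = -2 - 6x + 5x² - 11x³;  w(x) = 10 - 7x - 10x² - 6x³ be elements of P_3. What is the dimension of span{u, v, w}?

Use coordinates relative to {1, x, …, x³}.
Put the 4×3 matrix [u|v|w] into echelon form.
The echelon form has 3 nonzero rows, so the rank is 3.

3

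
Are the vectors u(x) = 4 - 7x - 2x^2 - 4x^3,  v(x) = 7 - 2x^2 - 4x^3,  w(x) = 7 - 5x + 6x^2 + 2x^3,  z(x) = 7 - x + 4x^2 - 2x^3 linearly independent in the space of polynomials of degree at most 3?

Write each element as a coordinate vector in ℝ⁴ using {1, x, …, x^3}.
Form the 4×4 matrix with these as columns; its determinant is -1220.
A nonzero determinant means the columns are linearly independent.

linearly independent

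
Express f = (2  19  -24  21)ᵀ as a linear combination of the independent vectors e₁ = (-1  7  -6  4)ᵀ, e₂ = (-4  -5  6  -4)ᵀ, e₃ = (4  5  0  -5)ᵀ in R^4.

f = 2e₁ - 2e₂ - e₃

Solve the system with e₁, e₂, e₃ as columns and f as the right-hand side.
Back-substitution yields (c₁, c₂, c₃) = (2, -2, -1).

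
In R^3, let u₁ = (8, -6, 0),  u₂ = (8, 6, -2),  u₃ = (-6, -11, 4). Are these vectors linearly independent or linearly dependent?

Form the 3×3 matrix with these as columns; its determinant is 136.
A nonzero determinant means the columns are linearly independent.

linearly independent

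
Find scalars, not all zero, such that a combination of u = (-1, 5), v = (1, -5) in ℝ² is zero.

u + v = 0

Set up α₁u + α₂v = 0 and solve the homogeneous system.
One solution (up to scaling) is (1, 1).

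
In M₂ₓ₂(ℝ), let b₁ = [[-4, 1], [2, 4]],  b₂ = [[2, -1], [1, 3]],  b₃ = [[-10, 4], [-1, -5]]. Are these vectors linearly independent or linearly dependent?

linearly dependent

Take coordinates with respect to the standard basis {E₁₁, E₁₂, E₂₁, E₂₂}.
Row-reduce the matrix whose columns are b₁, b₂, b₃.
The reduction yields 2 nonzero rows, so the rank is 2.
Since rank 2 < 3, the set is linearly dependent.
Indeed b₁ - 3b₂ - b₃ = 0.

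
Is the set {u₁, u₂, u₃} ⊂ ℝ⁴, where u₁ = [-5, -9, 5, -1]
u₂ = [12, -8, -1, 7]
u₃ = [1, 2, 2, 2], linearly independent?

linearly independent

Place the vectors as rows of a 3×4 matrix and reduce to echelon form.
The reduction yields 3 nonzero rows, so the rank is 3.
Since rank = 3 (the number of vectors), the set is linearly independent.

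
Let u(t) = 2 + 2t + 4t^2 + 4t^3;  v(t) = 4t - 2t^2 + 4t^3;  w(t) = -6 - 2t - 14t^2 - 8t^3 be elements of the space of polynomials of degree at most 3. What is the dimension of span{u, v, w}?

2

Use coordinates relative to {1, t, …, t^3}.
Put the 4×3 matrix [u|v|w] into echelon form.
The echelon form has 2 nonzero rows, so the rank is 2.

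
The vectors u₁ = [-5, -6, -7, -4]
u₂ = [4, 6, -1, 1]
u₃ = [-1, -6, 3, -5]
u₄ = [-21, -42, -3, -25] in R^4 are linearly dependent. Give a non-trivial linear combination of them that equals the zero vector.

2u₁ - 2u₂ + 3u₃ - u₄ = 0

Write the vectors as columns of a matrix and find a nonzero vector in its null space.
A generator of the null space is (2, -2, 3, -1).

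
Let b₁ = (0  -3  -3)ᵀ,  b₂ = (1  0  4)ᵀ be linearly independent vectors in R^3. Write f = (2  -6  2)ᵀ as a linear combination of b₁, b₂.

f = 2b₁ + 2b₂

Set up the augmented matrix [b₁ | b₂ | f] and row-reduce.
Row-reducing the augmented matrix gives the unique coefficients (c₁, c₂) = (2, 2).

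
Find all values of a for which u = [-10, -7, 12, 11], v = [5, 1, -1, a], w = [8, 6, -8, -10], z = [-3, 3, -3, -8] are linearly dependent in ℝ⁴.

a = -2/9

Place the vectors as rows of a 4×4 matrix; dependence ⇔ determinant zero.
Cofactor expansion gives det = 108*a + 24.
Setting this to zero gives a = -2/9.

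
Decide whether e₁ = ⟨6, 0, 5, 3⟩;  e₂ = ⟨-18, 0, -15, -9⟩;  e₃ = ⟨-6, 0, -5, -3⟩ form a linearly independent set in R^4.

Place the vectors as rows of a 3×4 matrix and reduce to echelon form.
The reduction yields 1 nonzero row, so the rank is 1.
Since rank 1 < 3, the set is linearly dependent.

linearly dependent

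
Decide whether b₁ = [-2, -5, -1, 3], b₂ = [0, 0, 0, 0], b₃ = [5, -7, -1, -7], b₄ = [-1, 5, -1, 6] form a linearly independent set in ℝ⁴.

linearly dependent

One of the vectors is the zero vector, so the set is linearly dependent.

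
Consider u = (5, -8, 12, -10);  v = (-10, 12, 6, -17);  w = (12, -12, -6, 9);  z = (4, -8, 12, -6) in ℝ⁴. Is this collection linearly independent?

Row-reduce the matrix whose columns are u, v, w, z.
The reduction yields 3 nonzero rows, so the rank is 3.
Since rank 3 < 4, the set is linearly dependent.
Indeed 2u - v - w - 2z = 0.

linearly dependent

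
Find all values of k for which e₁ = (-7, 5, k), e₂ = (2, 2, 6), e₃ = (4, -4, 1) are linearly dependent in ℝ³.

k = -9/2

Place the vectors as rows of a 3×3 matrix; dependence ⇔ determinant zero.
The determinant works out to -16*k - 72.
This vanishes exactly when k = -9/2.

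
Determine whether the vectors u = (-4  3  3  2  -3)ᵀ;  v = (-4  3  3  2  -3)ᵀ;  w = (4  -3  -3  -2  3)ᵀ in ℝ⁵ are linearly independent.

linearly dependent

Two of the vectors are equal, giving an immediate dependence.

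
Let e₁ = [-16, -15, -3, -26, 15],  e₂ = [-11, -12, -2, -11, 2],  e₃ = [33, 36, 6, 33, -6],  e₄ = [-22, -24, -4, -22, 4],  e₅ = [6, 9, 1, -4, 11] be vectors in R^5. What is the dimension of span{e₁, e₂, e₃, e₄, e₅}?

dim = 2

Put the 5×5 matrix [e₁|e₂|e₃|e₄|e₅] into echelon form.
Reduction leaves 2 leading entries, giving rank 2.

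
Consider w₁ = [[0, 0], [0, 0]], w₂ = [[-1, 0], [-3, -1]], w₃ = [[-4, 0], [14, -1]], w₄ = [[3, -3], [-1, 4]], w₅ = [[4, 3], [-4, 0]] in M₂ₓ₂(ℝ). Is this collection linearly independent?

Write each element as a coordinate vector in ℝ⁴ using {E₁₁, E₁₂, E₂₁, E₂₂}.
There are 5 vectors in a 4-dimensional space, so they cannot be linearly independent.

linearly dependent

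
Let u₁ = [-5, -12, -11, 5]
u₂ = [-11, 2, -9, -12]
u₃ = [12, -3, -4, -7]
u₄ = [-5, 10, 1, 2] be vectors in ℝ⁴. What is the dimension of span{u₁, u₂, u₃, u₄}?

dim = 4

Form the matrix with u₁, u₂, u₃, u₄ as columns and reduce.
There are 4 pivot columns, so rank = 4.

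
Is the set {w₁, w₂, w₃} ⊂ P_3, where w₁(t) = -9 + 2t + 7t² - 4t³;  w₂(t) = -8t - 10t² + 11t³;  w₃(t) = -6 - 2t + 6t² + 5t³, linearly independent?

linearly independent

Take coordinates with respect to the standard basis {1, t, …, t³}.
Row-reduce the matrix whose columns are w₁, w₂, w₃.
The reduction yields 3 nonzero rows, so the rank is 3.
Since rank = 3 (the number of vectors), the set is linearly independent.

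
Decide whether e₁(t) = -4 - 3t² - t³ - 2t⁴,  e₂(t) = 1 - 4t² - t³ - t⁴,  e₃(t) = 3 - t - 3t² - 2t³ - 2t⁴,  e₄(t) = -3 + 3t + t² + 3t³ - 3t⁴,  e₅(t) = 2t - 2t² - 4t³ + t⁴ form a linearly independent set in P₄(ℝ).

linearly independent

Write each element as a coordinate vector in ℝ⁵ using {1, t, …, t⁴}.
Row-reduce the matrix whose columns are e₁, e₂, e₃, e₄, e₅.
The reduction yields 5 nonzero rows, so the rank is 5.
Since rank = 5 (the number of vectors), the set is linearly independent.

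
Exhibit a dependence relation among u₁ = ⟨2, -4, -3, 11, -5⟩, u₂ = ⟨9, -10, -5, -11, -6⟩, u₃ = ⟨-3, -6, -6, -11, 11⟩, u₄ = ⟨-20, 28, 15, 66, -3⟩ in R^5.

2u₁ - 3u₂ - u₃ - u₄ = 0

Row-reduce the matrix with u₁, u₂, u₃, u₄ as columns; the null space gives the coefficients.
A generator of the null space is (2, -3, -1, -1).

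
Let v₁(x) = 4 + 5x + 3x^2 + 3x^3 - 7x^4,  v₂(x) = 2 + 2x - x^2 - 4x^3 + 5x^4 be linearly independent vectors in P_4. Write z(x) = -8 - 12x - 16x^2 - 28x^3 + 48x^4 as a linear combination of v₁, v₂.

Take coordinate vectors relative to {1, x, …, x^4}.
Set up the augmented matrix [v₁ | v₂ | z] and row-reduce.
Back-substitution yields (c₁, c₂) = (-4, 4).

z = -4v₁ + 4v₂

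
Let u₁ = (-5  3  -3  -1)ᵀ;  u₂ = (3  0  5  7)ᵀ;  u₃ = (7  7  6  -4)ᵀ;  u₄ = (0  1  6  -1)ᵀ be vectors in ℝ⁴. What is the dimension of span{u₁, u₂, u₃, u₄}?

Put the 4×4 matrix [u₁|u₂|u₃|u₄] into echelon form.
The echelon form has 4 nonzero rows, so the rank is 4.

dim = 4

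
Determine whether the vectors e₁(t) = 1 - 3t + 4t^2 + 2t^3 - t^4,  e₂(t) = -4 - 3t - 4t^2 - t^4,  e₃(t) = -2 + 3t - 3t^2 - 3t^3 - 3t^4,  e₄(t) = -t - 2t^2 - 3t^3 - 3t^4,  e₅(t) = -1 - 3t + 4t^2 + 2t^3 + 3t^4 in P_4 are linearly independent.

linearly independent

Write each element as a coordinate vector in ℝ⁵ using {1, t, …, t^4}.
Place the vectors as rows of a 5×5 matrix and reduce to echelon form.
The reduction yields 5 nonzero rows, so the rank is 5.
Since rank = 5 (the number of vectors), the set is linearly independent.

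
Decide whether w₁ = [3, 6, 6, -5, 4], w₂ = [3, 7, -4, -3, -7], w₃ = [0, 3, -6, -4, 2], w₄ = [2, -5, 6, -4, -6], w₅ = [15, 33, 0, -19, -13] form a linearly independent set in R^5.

linearly dependent

Place the vectors as rows of a 5×5 matrix and reduce to echelon form.
The reduction yields 4 nonzero rows, so the rank is 4.
Since rank 4 < 5, the set is linearly dependent.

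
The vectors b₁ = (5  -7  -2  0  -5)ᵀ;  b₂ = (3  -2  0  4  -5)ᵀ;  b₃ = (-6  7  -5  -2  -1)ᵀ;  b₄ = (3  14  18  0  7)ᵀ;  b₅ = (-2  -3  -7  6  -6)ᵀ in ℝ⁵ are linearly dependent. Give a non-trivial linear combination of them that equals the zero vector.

2b₁ - 3b₂ + b₄ + 2b₅ = 0

Row-reduce the matrix with b₁, b₂, b₃, b₄, b₅ as columns; the null space gives the coefficients.
One solution (up to scaling) is (2, -3, 0, 1, 2).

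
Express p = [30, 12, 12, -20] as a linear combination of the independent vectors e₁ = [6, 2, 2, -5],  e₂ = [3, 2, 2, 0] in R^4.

p = 4e₁ + 2e₂

Set up the augmented matrix [e₁ | e₂ | p] and row-reduce.
Row-reducing the augmented matrix gives the unique coefficients (a₁, a₂) = (4, 2).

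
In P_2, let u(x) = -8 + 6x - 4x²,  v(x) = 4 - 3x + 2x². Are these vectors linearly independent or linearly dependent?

Take coordinates with respect to the standard basis {1, x, x²}.
Row-reduce the matrix whose columns are u, v.
The reduction yields 1 nonzero row, so the rank is 1.
Since rank 1 < 2, the set is linearly dependent.

linearly dependent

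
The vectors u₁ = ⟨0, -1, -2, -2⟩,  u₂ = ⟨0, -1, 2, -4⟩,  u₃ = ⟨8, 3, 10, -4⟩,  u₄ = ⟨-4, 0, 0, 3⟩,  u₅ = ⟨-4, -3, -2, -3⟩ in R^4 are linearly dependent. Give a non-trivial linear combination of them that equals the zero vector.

Row-reduce the matrix with u₁, u₂, u₃, u₄, u₅ as columns; the null space gives the coefficients.
A generator of the null space is (2, -2, 1, 1, 1).

2u₁ - 2u₂ + u₃ + u₄ + u₅ = 0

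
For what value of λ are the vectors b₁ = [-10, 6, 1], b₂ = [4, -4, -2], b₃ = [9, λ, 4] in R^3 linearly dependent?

Place the vectors as rows of a 3×3 matrix; dependence ⇔ determinant zero.
The determinant works out to -16*λ - 8.
Setting this to zero gives λ = -1/2.

λ = -1/2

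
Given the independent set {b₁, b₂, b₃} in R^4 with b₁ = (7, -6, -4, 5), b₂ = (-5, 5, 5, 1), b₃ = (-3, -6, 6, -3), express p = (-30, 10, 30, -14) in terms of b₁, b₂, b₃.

Write p = a₁b₁ + … + a₃b₃ and equate components.
Back-substitution yields (a₁, a₂, a₃) = (-2, 2, 2).

p = -2b₁ + 2b₂ + 2b₃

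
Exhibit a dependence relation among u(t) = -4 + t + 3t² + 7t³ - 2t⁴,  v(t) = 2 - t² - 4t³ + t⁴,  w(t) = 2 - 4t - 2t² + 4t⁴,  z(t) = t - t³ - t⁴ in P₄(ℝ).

Write each element as a vector in ℝ⁵ using {1, t, …, t⁴}.
Solve the homogeneous system with u, v, w, z as columns by row-reducing the coefficient matrix.
A generator of the null space is (1, 1, 1, 3).

u + v + w + 3z = 0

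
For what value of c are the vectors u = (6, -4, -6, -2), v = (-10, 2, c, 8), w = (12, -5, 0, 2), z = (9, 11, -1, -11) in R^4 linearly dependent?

Dependence holds iff the 4×4 matrix [u v w z] is singular.
Cofactor expansion gives det = 756*c - 8568.
Setting this to zero gives c = 34/3.

c = 34/3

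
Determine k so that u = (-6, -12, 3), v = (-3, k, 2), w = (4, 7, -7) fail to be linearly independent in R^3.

k = -59/10

The set is linearly dependent precisely when det[u; v; w] = 0.
Expanding, det = 30*k + 177.
This vanishes exactly when k = -59/10.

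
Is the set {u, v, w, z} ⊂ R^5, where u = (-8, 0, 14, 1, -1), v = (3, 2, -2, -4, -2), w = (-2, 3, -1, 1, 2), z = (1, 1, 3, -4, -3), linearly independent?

linearly dependent

Place the vectors as rows of a 4×5 matrix and reduce to echelon form.
The reduction yields 3 nonzero rows, so the rank is 3.
Since rank 3 < 4, the set is linearly dependent.
Indeed u + 3v - w - 3z = 0.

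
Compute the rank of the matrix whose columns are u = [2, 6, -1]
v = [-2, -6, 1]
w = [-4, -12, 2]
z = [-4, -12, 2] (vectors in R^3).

rank 1

Apply Gaussian elimination to the matrix whose rows are u, v, w, z.
There is 1 pivot column, so rank = 1.
(With 4 elements in a 3-dimensional space the rank is at most 3.)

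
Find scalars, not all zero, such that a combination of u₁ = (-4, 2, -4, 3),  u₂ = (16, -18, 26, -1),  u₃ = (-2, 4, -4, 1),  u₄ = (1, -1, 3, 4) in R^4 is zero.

2u₁ + u₂ + 3u₃ - 2u₄ = 0

Solve the homogeneous system with u₁, u₂, u₃, u₄ as columns by row-reducing the coefficient matrix.
One solution (up to scaling) is (2, 1, 3, -2).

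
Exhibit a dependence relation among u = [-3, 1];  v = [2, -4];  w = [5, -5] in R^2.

Solve the homogeneous system with u, v, w as columns by row-reducing the coefficient matrix.
A generator of the null space is (1, -1, 1).

u - v + w = 0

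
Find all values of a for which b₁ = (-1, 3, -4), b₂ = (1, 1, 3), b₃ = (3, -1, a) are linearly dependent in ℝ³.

a = 10

Place the vectors as rows of a 3×3 matrix; dependence ⇔ determinant zero.
Expanding, det = 40 - 4*a.
Setting this to zero gives a = 10.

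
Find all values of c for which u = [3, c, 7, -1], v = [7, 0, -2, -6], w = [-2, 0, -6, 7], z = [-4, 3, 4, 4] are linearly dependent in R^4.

Place the vectors as rows of a 4×4 matrix; dependence ⇔ determinant zero.
The determinant works out to 132*c - 1089.
Solving 132*c - 1089 = 0 yields c = 33/4.

c = 33/4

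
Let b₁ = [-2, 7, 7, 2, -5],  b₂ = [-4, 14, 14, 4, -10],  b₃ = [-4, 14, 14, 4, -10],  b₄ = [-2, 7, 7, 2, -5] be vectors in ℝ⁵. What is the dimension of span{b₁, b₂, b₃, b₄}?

dim = 1

Put the 5×4 matrix [b₁|b₂|b₃|b₄] into echelon form.
Reduction leaves 1 leading entry, giving rank 1.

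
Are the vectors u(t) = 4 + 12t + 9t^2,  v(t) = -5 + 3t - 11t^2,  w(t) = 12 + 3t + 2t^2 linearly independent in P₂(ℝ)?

linearly independent

Write each element as a coordinate vector in ℝ³ using {1, t, t^2}.
The matrix [u|v|w] has determinant -1767.
A nonzero determinant means the columns are linearly independent.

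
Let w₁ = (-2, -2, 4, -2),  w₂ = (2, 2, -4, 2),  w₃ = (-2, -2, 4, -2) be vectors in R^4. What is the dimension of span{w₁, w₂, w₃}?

Put the 4×3 matrix [w₁|w₂|w₃] into echelon form.
There is 1 pivot column, so rank = 1.

dim = 1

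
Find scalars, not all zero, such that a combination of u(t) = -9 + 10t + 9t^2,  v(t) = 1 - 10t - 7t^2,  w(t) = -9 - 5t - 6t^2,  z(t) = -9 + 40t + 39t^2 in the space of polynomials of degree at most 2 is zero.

3u - 2w - z = 0

Write each element as a vector in ℝ³ using {1, t, t^2}.
Write the vectors as columns of a matrix and find a nonzero vector in its null space.
One solution (up to scaling) is (3, 0, -2, -1).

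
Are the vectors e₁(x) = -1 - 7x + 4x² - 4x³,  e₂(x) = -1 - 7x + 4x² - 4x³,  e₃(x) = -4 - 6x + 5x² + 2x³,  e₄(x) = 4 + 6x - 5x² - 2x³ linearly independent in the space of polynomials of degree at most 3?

Write each element as a coordinate vector in ℝ⁴ using {1, x, …, x³}.
Two of the vectors are equal, giving an immediate dependence.

linearly dependent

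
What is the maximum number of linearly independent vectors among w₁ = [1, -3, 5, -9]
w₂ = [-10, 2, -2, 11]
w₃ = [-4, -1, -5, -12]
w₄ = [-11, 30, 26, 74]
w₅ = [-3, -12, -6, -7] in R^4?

4

Form the matrix with w₁, w₂, w₃, w₄, w₅ as columns and reduce.
Reduction leaves 4 leading entries, giving rank 4.
(With 5 elements in a 4-dimensional space the rank is at most 4.)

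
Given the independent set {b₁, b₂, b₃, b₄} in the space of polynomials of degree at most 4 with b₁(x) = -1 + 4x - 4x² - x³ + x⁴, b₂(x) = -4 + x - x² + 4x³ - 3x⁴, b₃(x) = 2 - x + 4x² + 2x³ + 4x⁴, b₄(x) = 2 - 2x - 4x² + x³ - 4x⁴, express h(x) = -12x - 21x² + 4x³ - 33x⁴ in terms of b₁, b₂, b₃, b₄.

Take coordinate vectors relative to {1, x, …, x⁴}.
Since b₁, b₂, b₃, b₄ are independent, the coefficients expressing h are uniquely determined by a linear system.
The system has the unique solution (α₁, …, α₄) = (-2, 1, -3, 4).

h = -2b₁ + b₂ - 3b₃ + 4b₄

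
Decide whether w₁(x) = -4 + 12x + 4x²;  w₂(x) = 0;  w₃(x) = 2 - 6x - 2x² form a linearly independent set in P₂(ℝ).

linearly dependent

Take coordinates with respect to the standard basis {1, x, x²}.
One of the vectors is the zero vector, so the set is linearly dependent.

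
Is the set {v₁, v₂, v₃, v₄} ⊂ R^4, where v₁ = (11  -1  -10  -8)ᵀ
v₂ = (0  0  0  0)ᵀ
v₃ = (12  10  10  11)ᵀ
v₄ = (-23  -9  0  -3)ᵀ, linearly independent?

linearly dependent

One of the vectors is the zero vector, so the set is linearly dependent.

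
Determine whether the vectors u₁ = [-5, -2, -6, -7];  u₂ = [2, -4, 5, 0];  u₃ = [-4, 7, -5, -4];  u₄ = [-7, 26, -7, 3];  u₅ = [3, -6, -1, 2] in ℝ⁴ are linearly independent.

linearly dependent

There are 5 vectors in a 4-dimensional space, so they cannot be linearly independent.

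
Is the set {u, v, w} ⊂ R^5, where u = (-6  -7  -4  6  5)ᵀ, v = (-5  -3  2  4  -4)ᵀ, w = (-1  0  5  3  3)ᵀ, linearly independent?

linearly independent

Place the vectors as rows of a 3×5 matrix and reduce to echelon form.
The reduction yields 3 nonzero rows, so the rank is 3.
Since rank = 3 (the number of vectors), the set is linearly independent.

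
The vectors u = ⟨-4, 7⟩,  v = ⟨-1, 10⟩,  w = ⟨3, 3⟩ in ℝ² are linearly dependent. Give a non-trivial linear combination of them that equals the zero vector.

Set up α₁u + … + α₃w = 0 and solve the homogeneous system.
One solution (up to scaling) is (1, -1, 1).

u - v + w = 0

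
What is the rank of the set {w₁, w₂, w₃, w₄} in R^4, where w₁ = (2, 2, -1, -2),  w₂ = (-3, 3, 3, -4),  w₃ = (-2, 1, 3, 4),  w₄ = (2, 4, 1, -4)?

Apply Gaussian elimination to the matrix whose rows are w₁, w₂, w₃, w₄.
The echelon form has 4 nonzero rows, so the rank is 4.

rank 4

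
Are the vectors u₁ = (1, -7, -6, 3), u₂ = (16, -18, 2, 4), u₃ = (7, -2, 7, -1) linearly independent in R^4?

Place the vectors as rows of a 3×4 matrix and reduce to echelon form.
The reduction yields 2 nonzero rows, so the rank is 2.
Since rank 2 < 3, the set is linearly dependent.
Indeed 2u₁ - u₂ + 2u₃ = 0.

linearly dependent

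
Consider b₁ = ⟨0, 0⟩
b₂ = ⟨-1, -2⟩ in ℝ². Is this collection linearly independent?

One of the vectors is the zero vector, so the set is linearly dependent.

linearly dependent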